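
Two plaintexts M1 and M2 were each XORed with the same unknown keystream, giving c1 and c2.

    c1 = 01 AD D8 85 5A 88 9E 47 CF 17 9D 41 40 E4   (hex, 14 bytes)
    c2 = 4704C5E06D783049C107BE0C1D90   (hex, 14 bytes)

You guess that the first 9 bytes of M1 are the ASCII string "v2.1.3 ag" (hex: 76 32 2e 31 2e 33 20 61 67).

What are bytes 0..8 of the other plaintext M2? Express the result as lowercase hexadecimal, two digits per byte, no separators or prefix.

309b335419c38e6f69

First, c1 ⊕ c2 = (M1 ⊕ K) ⊕ (M2 ⊕ K) = M1 ⊕ M2, so the key drops out. Then M2 = (M1 ⊕ M2) ⊕ M1 over the first 9 bytes.
byte 0: (01 XOR 47) XOR 76 = 46 XOR 76 = 30
byte 1: (ad XOR 04) XOR 32 = a9 XOR 32 = 9b
byte 2: (d8 XOR c5) XOR 2e = 1d XOR 2e = 33
byte 3: (85 XOR e0) XOR 31 = 65 XOR 31 = 54
byte 4: (5a XOR 6d) XOR 2e = 37 XOR 2e = 19
byte 5: (88 XOR 78) XOR 33 = f0 XOR 33 = c3
byte 6: (9e XOR 30) XOR 20 = ae XOR 20 = 8e
byte 7: (47 XOR 49) XOR 61 = 0e XOR 61 = 6f
byte 8: (cf XOR c1) XOR 67 = 0e XOR 67 = 69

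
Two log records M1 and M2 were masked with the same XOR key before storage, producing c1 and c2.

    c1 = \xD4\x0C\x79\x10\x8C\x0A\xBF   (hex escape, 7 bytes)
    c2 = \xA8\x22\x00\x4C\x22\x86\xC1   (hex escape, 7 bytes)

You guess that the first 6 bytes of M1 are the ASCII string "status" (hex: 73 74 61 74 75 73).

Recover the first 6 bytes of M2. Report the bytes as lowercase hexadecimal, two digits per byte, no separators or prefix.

First, c1 ⊕ c2 = (M1 ⊕ K) ⊕ (M2 ⊕ K) = M1 ⊕ M2, so the key drops out. Then M2 = (M1 ⊕ M2) ⊕ M1 over the first 6 bytes.
byte 0: (d4 xor a8) xor 73 = 7c xor 73 = 0f
byte 1: (0c xor 22) xor 74 = 2e xor 74 = 5a
byte 2: (79 xor 00) xor 61 = 79 xor 61 = 18
byte 3: (10 xor 4c) xor 74 = 5c xor 74 = 28
byte 4: (8c xor 22) xor 75 = ae xor 75 = db
byte 5: (0a xor 86) xor 73 = 8c xor 73 = ff

0f5a1828dbff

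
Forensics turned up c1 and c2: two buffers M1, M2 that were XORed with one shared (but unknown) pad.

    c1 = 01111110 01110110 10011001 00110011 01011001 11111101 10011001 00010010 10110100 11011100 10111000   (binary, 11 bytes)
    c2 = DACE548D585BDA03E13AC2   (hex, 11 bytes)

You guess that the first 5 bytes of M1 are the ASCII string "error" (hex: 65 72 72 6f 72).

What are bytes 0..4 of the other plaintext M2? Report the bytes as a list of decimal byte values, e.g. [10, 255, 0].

[193, 202, 191, 209, 115]

First, c1 ⊕ c2 = (M1 ⊕ K) ⊕ (M2 ⊕ K) = M1 ⊕ M2, so the key drops out. Then M2 = (M1 ⊕ M2) ⊕ M1 over the first 5 bytes.
byte 0: (7e XOR da) XOR 65 = a4 XOR 65 = c1
byte 1: (76 XOR ce) XOR 72 = b8 XOR 72 = ca
byte 2: (99 XOR 54) XOR 72 = cd XOR 72 = bf
byte 3: (33 XOR 8d) XOR 6f = be XOR 6f = d1
byte 4: (59 XOR 58) XOR 72 = 01 XOR 72 = 73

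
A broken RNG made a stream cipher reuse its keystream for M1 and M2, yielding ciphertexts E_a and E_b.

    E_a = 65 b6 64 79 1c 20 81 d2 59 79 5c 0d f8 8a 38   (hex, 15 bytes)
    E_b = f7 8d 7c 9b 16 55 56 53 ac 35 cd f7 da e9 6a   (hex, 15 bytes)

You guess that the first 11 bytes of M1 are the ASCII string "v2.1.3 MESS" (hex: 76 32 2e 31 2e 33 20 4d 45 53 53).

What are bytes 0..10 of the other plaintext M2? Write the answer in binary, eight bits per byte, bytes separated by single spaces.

First, E_a ⊕ E_b = (M1 ⊕ K) ⊕ (M2 ⊕ K) = M1 ⊕ M2, so the key drops out. Then M2 = (M1 ⊕ M2) ⊕ M1 over the first 11 bytes.
byte 0: (65 xor f7) xor 76 = 92 xor 76 = e4
byte 1: (b6 xor 8d) xor 32 = 3b xor 32 = 09
byte 2: (64 xor 7c) xor 2e = 18 xor 2e = 36
byte 3: (79 xor 9b) xor 31 = e2 xor 31 = d3
byte 4: (1c xor 16) xor 2e = 0a xor 2e = 24
byte 5: (20 xor 55) xor 33 = 75 xor 33 = 46
byte 6: (81 xor 56) xor 20 = d7 xor 20 = f7
byte 7: (d2 xor 53) xor 4d = 81 xor 4d = cc
byte 8: (59 xor ac) xor 45 = f5 xor 45 = b0
byte 9: (79 xor 35) xor 53 = 4c xor 53 = 1f
byte 10: (5c xor cd) xor 53 = 91 xor 53 = c2

11100100 00001001 00110110 11010011 00100100 01000110 11110111 11001100 10110000 00011111 11000010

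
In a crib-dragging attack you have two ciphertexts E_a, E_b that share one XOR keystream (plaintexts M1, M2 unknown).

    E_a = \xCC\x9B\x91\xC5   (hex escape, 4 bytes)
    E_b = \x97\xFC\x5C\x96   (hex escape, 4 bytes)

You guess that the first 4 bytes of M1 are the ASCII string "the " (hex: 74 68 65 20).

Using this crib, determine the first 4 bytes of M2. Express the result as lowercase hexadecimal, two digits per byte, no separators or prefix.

2f0fa873

First, E_a ⊕ E_b = (M1 ⊕ K) ⊕ (M2 ⊕ K) = M1 ⊕ M2, so the key drops out. Then M2 = (M1 ⊕ M2) ⊕ M1 over the first 4 bytes.
byte 0: (cc ^ 97) ^ 74 = 5b ^ 74 = 2f
byte 1: (9b ^ fc) ^ 68 = 67 ^ 68 = 0f
byte 2: (91 ^ 5c) ^ 65 = cd ^ 65 = a8
byte 3: (c5 ^ 96) ^ 20 = 53 ^ 20 = 73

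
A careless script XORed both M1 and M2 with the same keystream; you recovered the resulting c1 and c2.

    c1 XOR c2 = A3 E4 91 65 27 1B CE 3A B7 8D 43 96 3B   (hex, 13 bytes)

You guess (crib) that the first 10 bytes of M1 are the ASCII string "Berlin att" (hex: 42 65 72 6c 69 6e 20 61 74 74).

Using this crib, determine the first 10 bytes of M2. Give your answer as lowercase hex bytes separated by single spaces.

e1 81 e3 09 4e 75 ee 5b c3 f9

Since c1 ⊕ c2 = M1 ⊕ M2, XORing with the guessed M1 bytes yields the corresponding M2 bytes: M2 = (c1 ⊕ c2) ⊕ M1.
a3 xor 42 = e1
e4 xor 65 = 81
91 xor 72 = e3
65 xor 6c = 09
27 xor 69 = 4e
1b xor 6e = 75
ce xor 20 = ee
3a xor 61 = 5b
b7 xor 74 = c3
8d xor 74 = f9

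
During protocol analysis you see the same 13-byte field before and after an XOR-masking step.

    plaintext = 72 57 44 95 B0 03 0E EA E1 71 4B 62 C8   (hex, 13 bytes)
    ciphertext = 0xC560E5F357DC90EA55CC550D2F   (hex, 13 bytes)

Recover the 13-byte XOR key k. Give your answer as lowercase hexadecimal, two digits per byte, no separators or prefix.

b737a166e7df9e00b4bd1e6fe7

Since ciphertext = plaintext ⊕ k, XORing both sides with plaintext gives k = plaintext ⊕ ciphertext.
114 xor 197 = 183
 87 xor  96 =  55
 68 xor 229 = 161
149 xor 243 = 102
176 xor  87 = 231
  3 xor 220 = 223
 14 xor 144 = 158
234 xor 234 =   0
225 xor  85 = 180
113 xor 204 = 189
 75 xor  85 =  30
 98 xor  13 = 111
200 xor  47 = 231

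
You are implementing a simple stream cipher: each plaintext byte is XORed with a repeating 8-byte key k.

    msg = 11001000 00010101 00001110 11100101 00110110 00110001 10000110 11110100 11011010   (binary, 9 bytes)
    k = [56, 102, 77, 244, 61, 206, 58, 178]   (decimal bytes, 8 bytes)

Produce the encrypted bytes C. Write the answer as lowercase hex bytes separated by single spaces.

The 8-byte key repeats, so the effective keystream is 38 66 4d f4 3d ce 3a b2 38.
byte 0: 11001000 XOR 00111000 = 11110000
byte 1: 00010101 XOR 01100110 = 01110011
byte 2: 00001110 XOR 01001101 = 01000011
byte 3: 11100101 XOR 11110100 = 00010001
byte 4: 00110110 XOR 00111101 = 00001011
byte 5: 00110001 XOR 11001110 = 11111111
byte 6: 10000110 XOR 00111010 = 10111100
byte 7: 11110100 XOR 10110010 = 01000110
byte 8: 11011010 XOR 00111000 = 11100010

f0 73 43 11 0b ff bc 46 e2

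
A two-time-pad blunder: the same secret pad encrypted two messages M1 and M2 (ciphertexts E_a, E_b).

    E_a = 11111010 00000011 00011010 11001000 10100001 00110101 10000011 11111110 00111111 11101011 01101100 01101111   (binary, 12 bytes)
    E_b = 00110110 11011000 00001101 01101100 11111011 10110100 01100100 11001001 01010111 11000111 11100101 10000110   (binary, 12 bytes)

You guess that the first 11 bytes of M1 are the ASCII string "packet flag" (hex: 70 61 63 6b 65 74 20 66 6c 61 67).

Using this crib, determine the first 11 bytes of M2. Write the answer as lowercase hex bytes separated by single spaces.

bc ba 74 cf 3f f5 c7 51 04 4d ee

First, E_a ⊕ E_b = (M1 ⊕ K) ⊕ (M2 ⊕ K) = M1 ⊕ M2, so the key drops out. Then M2 = (M1 ⊕ M2) ⊕ M1 over the first 11 bytes.
byte 0: (fa ^ 36) ^ 70 = cc ^ 70 = bc
byte 1: (03 ^ d8) ^ 61 = db ^ 61 = ba
byte 2: (1a ^ 0d) ^ 63 = 17 ^ 63 = 74
byte 3: (c8 ^ 6c) ^ 6b = a4 ^ 6b = cf
byte 4: (a1 ^ fb) ^ 65 = 5a ^ 65 = 3f
byte 5: (35 ^ b4) ^ 74 = 81 ^ 74 = f5
byte 6: (83 ^ 64) ^ 20 = e7 ^ 20 = c7
byte 7: (fe ^ c9) ^ 66 = 37 ^ 66 = 51
byte 8: (3f ^ 57) ^ 6c = 68 ^ 6c = 04
byte 9: (eb ^ c7) ^ 61 = 2c ^ 61 = 4d
byte 10: (6c ^ e5) ^ 67 = 89 ^ 67 = ee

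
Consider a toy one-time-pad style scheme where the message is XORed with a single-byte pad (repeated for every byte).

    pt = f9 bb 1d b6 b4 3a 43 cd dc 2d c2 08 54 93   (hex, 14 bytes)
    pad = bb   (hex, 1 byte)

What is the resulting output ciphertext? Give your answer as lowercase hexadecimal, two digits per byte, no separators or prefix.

4200a60d0f81f876679679b3ef28

The 1-byte key repeats, so the effective keystream is bb bb bb bb bb bb bb bb bb bb bb bb bb bb.
byte 0: f9 ^ bb = 42
byte 1: bb ^ bb = 00
byte 2: 1d ^ bb = a6
byte 3: b6 ^ bb = 0d
byte 4: b4 ^ bb = 0f
byte 5: 3a ^ bb = 81
byte 6: 43 ^ bb = f8
byte 7: cd ^ bb = 76
byte 8: dc ^ bb = 67
byte 9: 2d ^ bb = 96
byte 10: c2 ^ bb = 79
byte 11: 08 ^ bb = b3
byte 12: 54 ^ bb = ef
byte 13: 93 ^ bb = 28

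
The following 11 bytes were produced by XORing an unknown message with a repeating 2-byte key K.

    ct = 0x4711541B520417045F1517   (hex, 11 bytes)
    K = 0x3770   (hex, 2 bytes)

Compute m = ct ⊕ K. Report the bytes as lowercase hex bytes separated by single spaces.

70 61 63 6b 65 74 20 74 68 65 20

The 2-byte key repeats, so the effective keystream is 37 70 37 70 37 70 37 70 37 70 37.
byte 0: 47 ⊕ 37 = 70
byte 1: 11 ⊕ 70 = 61
byte 2: 54 ⊕ 37 = 63
byte 3: 1b ⊕ 70 = 6b
byte 4: 52 ⊕ 37 = 65
byte 5: 04 ⊕ 70 = 74
byte 6: 17 ⊕ 37 = 20
byte 7: 04 ⊕ 70 = 74
byte 8: 5f ⊕ 37 = 68
byte 9: 15 ⊕ 70 = 65
byte 10: 17 ⊕ 37 = 20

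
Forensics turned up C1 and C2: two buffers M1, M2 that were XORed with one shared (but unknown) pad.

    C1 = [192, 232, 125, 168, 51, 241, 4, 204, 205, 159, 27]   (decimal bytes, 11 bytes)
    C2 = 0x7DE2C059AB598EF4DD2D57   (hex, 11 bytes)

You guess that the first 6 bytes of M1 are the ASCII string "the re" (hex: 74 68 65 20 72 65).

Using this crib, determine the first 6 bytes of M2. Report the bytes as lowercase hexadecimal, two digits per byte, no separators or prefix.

c962d8d1eacd

First, C1 ⊕ C2 = (M1 ⊕ K) ⊕ (M2 ⊕ K) = M1 ⊕ M2, so the key drops out. Then M2 = (M1 ⊕ M2) ⊕ M1 over the first 6 bytes.
byte 0: (c0 xor 7d) xor 74 = bd xor 74 = c9
byte 1: (e8 xor e2) xor 68 = 0a xor 68 = 62
byte 2: (7d xor c0) xor 65 = bd xor 65 = d8
byte 3: (a8 xor 59) xor 20 = f1 xor 20 = d1
byte 4: (33 xor ab) xor 72 = 98 xor 72 = ea
byte 5: (f1 xor 59) xor 65 = a8 xor 65 = cd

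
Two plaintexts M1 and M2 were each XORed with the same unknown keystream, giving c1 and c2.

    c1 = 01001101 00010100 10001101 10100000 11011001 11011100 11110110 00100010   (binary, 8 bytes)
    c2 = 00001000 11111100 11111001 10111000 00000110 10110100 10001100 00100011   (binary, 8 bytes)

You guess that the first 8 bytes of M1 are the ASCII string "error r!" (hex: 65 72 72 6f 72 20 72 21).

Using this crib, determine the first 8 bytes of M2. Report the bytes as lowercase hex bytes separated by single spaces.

20 9a 06 77 ad 48 08 20

First, c1 ⊕ c2 = (M1 ⊕ K) ⊕ (M2 ⊕ K) = M1 ⊕ M2, so the key drops out. Then M2 = (M1 ⊕ M2) ⊕ M1 over the first 8 bytes.
byte 0: (4d ^ 08) ^ 65 = 45 ^ 65 = 20
byte 1: (14 ^ fc) ^ 72 = e8 ^ 72 = 9a
byte 2: (8d ^ f9) ^ 72 = 74 ^ 72 = 06
byte 3: (a0 ^ b8) ^ 6f = 18 ^ 6f = 77
byte 4: (d9 ^ 06) ^ 72 = df ^ 72 = ad
byte 5: (dc ^ b4) ^ 20 = 68 ^ 20 = 48
byte 6: (f6 ^ 8c) ^ 72 = 7a ^ 72 = 08
byte 7: (22 ^ 23) ^ 21 = 01 ^ 21 = 20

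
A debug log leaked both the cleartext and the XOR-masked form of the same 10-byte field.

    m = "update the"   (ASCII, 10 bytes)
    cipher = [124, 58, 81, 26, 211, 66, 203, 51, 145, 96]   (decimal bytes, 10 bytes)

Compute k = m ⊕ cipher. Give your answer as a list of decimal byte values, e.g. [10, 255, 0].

Since cipher = m ⊕ k, XORing both sides with m gives k = m ⊕ cipher.
byte 0: 75 ^ 7c = 09
byte 1: 70 ^ 3a = 4a
byte 2: 64 ^ 51 = 35
byte 3: 61 ^ 1a = 7b
byte 4: 74 ^ d3 = a7
byte 5: 65 ^ 42 = 27
byte 6: 20 ^ cb = eb
byte 7: 74 ^ 33 = 47
byte 8: 68 ^ 91 = f9
byte 9: 65 ^ 60 = 05

[9, 74, 53, 123, 167, 39, 235, 71, 249, 5]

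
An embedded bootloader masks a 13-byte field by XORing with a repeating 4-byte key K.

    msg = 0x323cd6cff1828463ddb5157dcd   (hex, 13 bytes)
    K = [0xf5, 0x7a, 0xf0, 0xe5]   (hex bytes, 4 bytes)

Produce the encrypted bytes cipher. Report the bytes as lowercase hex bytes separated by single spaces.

The 4-byte key repeats, so the effective keystream is f5 7a f0 e5 f5 7a f0 e5 f5 7a f0 e5 f5.
byte 0:  50 xor 245 = 199
byte 1:  60 xor 122 =  70
byte 2: 214 xor 240 =  38
byte 3: 207 xor 229 =  42
byte 4: 241 xor 245 =   4
byte 5: 130 xor 122 = 248
byte 6: 132 xor 240 = 116
byte 7:  99 xor 229 = 134
byte 8: 221 xor 245 =  40
byte 9: 181 xor 122 = 207
byte 10:  21 xor 240 = 229
byte 11: 125 xor 229 = 152
byte 12: 205 xor 245 =  56

c7 46 26 2a 04 f8 74 86 28 cf e5 98 38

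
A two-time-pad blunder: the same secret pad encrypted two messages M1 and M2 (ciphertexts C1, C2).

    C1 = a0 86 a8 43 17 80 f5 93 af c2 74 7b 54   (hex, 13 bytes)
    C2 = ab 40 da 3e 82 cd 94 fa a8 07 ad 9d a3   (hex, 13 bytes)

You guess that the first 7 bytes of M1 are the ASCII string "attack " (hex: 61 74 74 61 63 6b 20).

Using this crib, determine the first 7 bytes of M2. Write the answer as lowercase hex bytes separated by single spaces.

First, C1 ⊕ C2 = (M1 ⊕ K) ⊕ (M2 ⊕ K) = M1 ⊕ M2, so the key drops out. Then M2 = (M1 ⊕ M2) ⊕ M1 over the first 7 bytes.
byte 0: (a0 XOR ab) XOR 61 = 0b XOR 61 = 6a
byte 1: (86 XOR 40) XOR 74 = c6 XOR 74 = b2
byte 2: (a8 XOR da) XOR 74 = 72 XOR 74 = 06
byte 3: (43 XOR 3e) XOR 61 = 7d XOR 61 = 1c
byte 4: (17 XOR 82) XOR 63 = 95 XOR 63 = f6
byte 5: (80 XOR cd) XOR 6b = 4d XOR 6b = 26
byte 6: (f5 XOR 94) XOR 20 = 61 XOR 20 = 41

6a b2 06 1c f6 26 41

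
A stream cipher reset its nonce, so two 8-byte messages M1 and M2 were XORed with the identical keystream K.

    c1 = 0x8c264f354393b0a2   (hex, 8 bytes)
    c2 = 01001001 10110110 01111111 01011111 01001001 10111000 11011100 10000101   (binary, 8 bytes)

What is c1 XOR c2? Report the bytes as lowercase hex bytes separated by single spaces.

c5 90 30 6a 0a 2b 6c 27

c1 ⊕ c2 = (M1 ⊕ K) ⊕ (M2 ⊕ K) = M1 ⊕ M2 — the shared key cancels under XOR.
8c ^ 49 = c5
26 ^ b6 = 90
4f ^ 7f = 30
35 ^ 5f = 6a
43 ^ 49 = 0a
93 ^ b8 = 2b
b0 ^ dc = 6c
a2 ^ 85 = 27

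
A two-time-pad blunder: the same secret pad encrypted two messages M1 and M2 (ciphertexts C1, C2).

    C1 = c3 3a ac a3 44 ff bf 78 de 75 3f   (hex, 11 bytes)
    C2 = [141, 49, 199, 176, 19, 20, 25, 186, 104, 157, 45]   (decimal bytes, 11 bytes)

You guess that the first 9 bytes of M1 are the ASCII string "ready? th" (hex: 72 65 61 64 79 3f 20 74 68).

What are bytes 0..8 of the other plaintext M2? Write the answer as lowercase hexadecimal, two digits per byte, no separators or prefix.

3c6e0a772ed486b6de

First, C1 ⊕ C2 = (M1 ⊕ K) ⊕ (M2 ⊕ K) = M1 ⊕ M2, so the key drops out. Then M2 = (M1 ⊕ M2) ⊕ M1 over the first 9 bytes.
byte 0: (c3 xor 8d) xor 72 = 4e xor 72 = 3c
byte 1: (3a xor 31) xor 65 = 0b xor 65 = 6e
byte 2: (ac xor c7) xor 61 = 6b xor 61 = 0a
byte 3: (a3 xor b0) xor 64 = 13 xor 64 = 77
byte 4: (44 xor 13) xor 79 = 57 xor 79 = 2e
byte 5: (ff xor 14) xor 3f = eb xor 3f = d4
byte 6: (bf xor 19) xor 20 = a6 xor 20 = 86
byte 7: (78 xor ba) xor 74 = c2 xor 74 = b6
byte 8: (de xor 68) xor 68 = b6 xor 68 = de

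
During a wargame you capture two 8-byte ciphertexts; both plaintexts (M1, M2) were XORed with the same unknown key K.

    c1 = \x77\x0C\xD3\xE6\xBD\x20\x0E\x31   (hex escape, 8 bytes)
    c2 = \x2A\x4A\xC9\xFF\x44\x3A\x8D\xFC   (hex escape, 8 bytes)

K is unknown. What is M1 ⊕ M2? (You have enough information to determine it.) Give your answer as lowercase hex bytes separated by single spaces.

5d 46 1a 19 f9 1a 83 cd

c1 ⊕ c2 = (M1 ⊕ K) ⊕ (M2 ⊕ K) = M1 ⊕ M2 — the shared key cancels under XOR.
77 xor 2a = 5d
0c xor 4a = 46
d3 xor c9 = 1a
e6 xor ff = 19
bd xor 44 = f9
20 xor 3a = 1a
0e xor 8d = 83
31 xor fc = cd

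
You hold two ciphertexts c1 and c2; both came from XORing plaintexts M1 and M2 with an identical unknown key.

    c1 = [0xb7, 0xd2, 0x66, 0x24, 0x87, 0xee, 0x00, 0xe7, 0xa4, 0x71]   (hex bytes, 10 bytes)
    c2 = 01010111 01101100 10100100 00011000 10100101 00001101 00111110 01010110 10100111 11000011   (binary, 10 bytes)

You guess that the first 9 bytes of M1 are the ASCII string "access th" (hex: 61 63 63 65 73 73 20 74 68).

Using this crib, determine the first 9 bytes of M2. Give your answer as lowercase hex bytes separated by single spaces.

First, c1 ⊕ c2 = (M1 ⊕ K) ⊕ (M2 ⊕ K) = M1 ⊕ M2, so the key drops out. Then M2 = (M1 ⊕ M2) ⊕ M1 over the first 9 bytes.
byte 0: (b7 ⊕ 57) ⊕ 61 = e0 ⊕ 61 = 81
byte 1: (d2 ⊕ 6c) ⊕ 63 = be ⊕ 63 = dd
byte 2: (66 ⊕ a4) ⊕ 63 = c2 ⊕ 63 = a1
byte 3: (24 ⊕ 18) ⊕ 65 = 3c ⊕ 65 = 59
byte 4: (87 ⊕ a5) ⊕ 73 = 22 ⊕ 73 = 51
byte 5: (ee ⊕ 0d) ⊕ 73 = e3 ⊕ 73 = 90
byte 6: (00 ⊕ 3e) ⊕ 20 = 3e ⊕ 20 = 1e
byte 7: (e7 ⊕ 56) ⊕ 74 = b1 ⊕ 74 = c5
byte 8: (a4 ⊕ a7) ⊕ 68 = 03 ⊕ 68 = 6b

81 dd a1 59 51 90 1e c5 6b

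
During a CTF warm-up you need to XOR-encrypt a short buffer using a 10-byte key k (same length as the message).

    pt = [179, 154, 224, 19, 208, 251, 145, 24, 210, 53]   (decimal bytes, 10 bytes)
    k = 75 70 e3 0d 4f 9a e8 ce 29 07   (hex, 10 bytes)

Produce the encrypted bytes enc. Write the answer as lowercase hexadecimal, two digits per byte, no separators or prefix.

XOR is its own inverse, so applying the key byte-wise gives the result directly.
b3 xor 75 = c6
9a xor 70 = ea
e0 xor e3 = 03
13 xor 0d = 1e
d0 xor 4f = 9f
fb xor 9a = 61
91 xor e8 = 79
18 xor ce = d6
d2 xor 29 = fb
35 xor 07 = 32

c6ea031e9f6179d6fb32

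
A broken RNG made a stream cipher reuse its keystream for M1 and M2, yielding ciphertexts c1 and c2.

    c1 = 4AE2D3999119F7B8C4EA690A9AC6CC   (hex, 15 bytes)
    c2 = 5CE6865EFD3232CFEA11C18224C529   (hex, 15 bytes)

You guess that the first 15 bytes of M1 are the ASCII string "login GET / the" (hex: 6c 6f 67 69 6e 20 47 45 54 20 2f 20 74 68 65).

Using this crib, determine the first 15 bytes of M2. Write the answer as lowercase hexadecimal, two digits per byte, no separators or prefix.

7a6b32ae020b82327adb87a8ca6b80

First, c1 ⊕ c2 = (M1 ⊕ K) ⊕ (M2 ⊕ K) = M1 ⊕ M2, so the key drops out. Then M2 = (M1 ⊕ M2) ⊕ M1 over the first 15 bytes.
byte 0: (4a ⊕ 5c) ⊕ 6c = 16 ⊕ 6c = 7a
byte 1: (e2 ⊕ e6) ⊕ 6f = 04 ⊕ 6f = 6b
byte 2: (d3 ⊕ 86) ⊕ 67 = 55 ⊕ 67 = 32
byte 3: (99 ⊕ 5e) ⊕ 69 = c7 ⊕ 69 = ae
byte 4: (91 ⊕ fd) ⊕ 6e = 6c ⊕ 6e = 02
byte 5: (19 ⊕ 32) ⊕ 20 = 2b ⊕ 20 = 0b
byte 6: (f7 ⊕ 32) ⊕ 47 = c5 ⊕ 47 = 82
byte 7: (b8 ⊕ cf) ⊕ 45 = 77 ⊕ 45 = 32
byte 8: (c4 ⊕ ea) ⊕ 54 = 2e ⊕ 54 = 7a
byte 9: (ea ⊕ 11) ⊕ 20 = fb ⊕ 20 = db
byte 10: (69 ⊕ c1) ⊕ 2f = a8 ⊕ 2f = 87
byte 11: (0a ⊕ 82) ⊕ 20 = 88 ⊕ 20 = a8
byte 12: (9a ⊕ 24) ⊕ 74 = be ⊕ 74 = ca
byte 13: (c6 ⊕ c5) ⊕ 68 = 03 ⊕ 68 = 6b
byte 14: (cc ⊕ 29) ⊕ 65 = e5 ⊕ 65 = 80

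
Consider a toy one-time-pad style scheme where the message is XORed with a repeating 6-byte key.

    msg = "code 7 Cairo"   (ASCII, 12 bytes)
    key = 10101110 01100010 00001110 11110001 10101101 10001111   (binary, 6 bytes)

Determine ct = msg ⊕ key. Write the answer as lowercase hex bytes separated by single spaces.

cd 0d 6a 94 8d b8 8e 21 6f 98 df e0

The 6-byte key repeats, so the effective keystream is ae 62 0e f1 ad 8f ae 62 0e f1 ad 8f.
byte 0:  99 xor 174 = 205
byte 1: 111 xor  98 =  13
byte 2: 100 xor  14 = 106
byte 3: 101 xor 241 = 148
byte 4:  32 xor 173 = 141
byte 5:  55 xor 143 = 184
byte 6:  32 xor 174 = 142
byte 7:  67 xor  98 =  33
byte 8:  97 xor  14 = 111
byte 9: 105 xor 241 = 152
byte 10: 114 xor 173 = 223
byte 11: 111 xor 143 = 224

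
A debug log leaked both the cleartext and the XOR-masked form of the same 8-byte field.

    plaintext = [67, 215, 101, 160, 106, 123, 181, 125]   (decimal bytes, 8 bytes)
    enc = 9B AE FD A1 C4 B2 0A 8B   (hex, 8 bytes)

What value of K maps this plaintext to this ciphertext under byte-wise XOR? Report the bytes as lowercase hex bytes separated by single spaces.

Since enc = plaintext ⊕ K, XORing both sides with plaintext gives K = plaintext ⊕ enc.
byte 0: 43 ⊕ 9b = d8
byte 1: d7 ⊕ ae = 79
byte 2: 65 ⊕ fd = 98
byte 3: a0 ⊕ a1 = 01
byte 4: 6a ⊕ c4 = ae
byte 5: 7b ⊕ b2 = c9
byte 6: b5 ⊕ 0a = bf
byte 7: 7d ⊕ 8b = f6

d8 79 98 01 ae c9 bf f6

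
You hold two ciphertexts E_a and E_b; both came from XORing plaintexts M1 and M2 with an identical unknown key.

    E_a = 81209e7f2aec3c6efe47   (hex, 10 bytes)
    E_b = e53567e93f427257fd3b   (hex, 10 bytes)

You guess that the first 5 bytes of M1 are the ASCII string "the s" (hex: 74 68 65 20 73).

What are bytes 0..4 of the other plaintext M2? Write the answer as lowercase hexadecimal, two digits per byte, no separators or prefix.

First, E_a ⊕ E_b = (M1 ⊕ K) ⊕ (M2 ⊕ K) = M1 ⊕ M2, so the key drops out. Then M2 = (M1 ⊕ M2) ⊕ M1 over the first 5 bytes.
byte 0: (81 XOR e5) XOR 74 = 64 XOR 74 = 10
byte 1: (20 XOR 35) XOR 68 = 15 XOR 68 = 7d
byte 2: (9e XOR 67) XOR 65 = f9 XOR 65 = 9c
byte 3: (7f XOR e9) XOR 20 = 96 XOR 20 = b6
byte 4: (2a XOR 3f) XOR 73 = 15 XOR 73 = 66

107d9cb666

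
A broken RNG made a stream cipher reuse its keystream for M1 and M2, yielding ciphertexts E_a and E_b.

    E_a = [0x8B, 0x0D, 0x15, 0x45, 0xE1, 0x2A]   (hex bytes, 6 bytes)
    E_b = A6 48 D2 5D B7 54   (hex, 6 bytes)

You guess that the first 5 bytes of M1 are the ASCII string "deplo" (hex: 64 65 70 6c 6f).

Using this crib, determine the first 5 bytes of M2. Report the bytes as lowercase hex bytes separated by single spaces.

49 20 b7 74 39

First, E_a ⊕ E_b = (M1 ⊕ K) ⊕ (M2 ⊕ K) = M1 ⊕ M2, so the key drops out. Then M2 = (M1 ⊕ M2) ⊕ M1 over the first 5 bytes.
byte 0: (8b XOR a6) XOR 64 = 2d XOR 64 = 49
byte 1: (0d XOR 48) XOR 65 = 45 XOR 65 = 20
byte 2: (15 XOR d2) XOR 70 = c7 XOR 70 = b7
byte 3: (45 XOR 5d) XOR 6c = 18 XOR 6c = 74
byte 4: (e1 XOR b7) XOR 6f = 56 XOR 6f = 39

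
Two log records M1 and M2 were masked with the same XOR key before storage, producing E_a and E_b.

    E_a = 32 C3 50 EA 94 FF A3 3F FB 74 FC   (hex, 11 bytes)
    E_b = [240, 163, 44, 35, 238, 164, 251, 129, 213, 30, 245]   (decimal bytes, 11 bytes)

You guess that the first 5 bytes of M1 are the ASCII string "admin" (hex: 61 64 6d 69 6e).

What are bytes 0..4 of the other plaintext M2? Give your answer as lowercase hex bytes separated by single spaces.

First, E_a ⊕ E_b = (M1 ⊕ K) ⊕ (M2 ⊕ K) = M1 ⊕ M2, so the key drops out. Then M2 = (M1 ⊕ M2) ⊕ M1 over the first 5 bytes.
byte 0: (32 XOR f0) XOR 61 = c2 XOR 61 = a3
byte 1: (c3 XOR a3) XOR 64 = 60 XOR 64 = 04
byte 2: (50 XOR 2c) XOR 6d = 7c XOR 6d = 11
byte 3: (ea XOR 23) XOR 69 = c9 XOR 69 = a0
byte 4: (94 XOR ee) XOR 6e = 7a XOR 6e = 14

a3 04 11 a0 14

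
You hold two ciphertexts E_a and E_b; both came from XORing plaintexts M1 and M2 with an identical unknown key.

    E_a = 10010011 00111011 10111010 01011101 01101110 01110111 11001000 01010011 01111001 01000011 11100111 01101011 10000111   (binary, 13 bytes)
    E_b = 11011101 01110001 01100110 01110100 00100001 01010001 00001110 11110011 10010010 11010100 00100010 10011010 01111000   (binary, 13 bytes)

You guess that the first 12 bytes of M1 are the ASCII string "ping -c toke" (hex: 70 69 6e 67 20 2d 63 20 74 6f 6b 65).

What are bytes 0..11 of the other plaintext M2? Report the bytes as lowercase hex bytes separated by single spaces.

3e 23 b2 4e 6f 0b a5 80 9f f8 ae 94

First, E_a ⊕ E_b = (M1 ⊕ K) ⊕ (M2 ⊕ K) = M1 ⊕ M2, so the key drops out. Then M2 = (M1 ⊕ M2) ⊕ M1 over the first 12 bytes.
byte 0: (93 ^ dd) ^ 70 = 4e ^ 70 = 3e
byte 1: (3b ^ 71) ^ 69 = 4a ^ 69 = 23
byte 2: (ba ^ 66) ^ 6e = dc ^ 6e = b2
byte 3: (5d ^ 74) ^ 67 = 29 ^ 67 = 4e
byte 4: (6e ^ 21) ^ 20 = 4f ^ 20 = 6f
byte 5: (77 ^ 51) ^ 2d = 26 ^ 2d = 0b
byte 6: (c8 ^ 0e) ^ 63 = c6 ^ 63 = a5
byte 7: (53 ^ f3) ^ 20 = a0 ^ 20 = 80
byte 8: (79 ^ 92) ^ 74 = eb ^ 74 = 9f
byte 9: (43 ^ d4) ^ 6f = 97 ^ 6f = f8
byte 10: (e7 ^ 22) ^ 6b = c5 ^ 6b = ae
byte 11: (6b ^ 9a) ^ 65 = f1 ^ 65 = 94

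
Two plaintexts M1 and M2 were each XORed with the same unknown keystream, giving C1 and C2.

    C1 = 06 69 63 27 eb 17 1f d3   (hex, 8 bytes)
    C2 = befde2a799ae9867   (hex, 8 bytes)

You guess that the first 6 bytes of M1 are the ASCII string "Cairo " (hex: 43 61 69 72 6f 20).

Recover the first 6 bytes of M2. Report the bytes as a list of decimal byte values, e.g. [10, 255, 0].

First, C1 ⊕ C2 = (M1 ⊕ K) ⊕ (M2 ⊕ K) = M1 ⊕ M2, so the key drops out. Then M2 = (M1 ⊕ M2) ⊕ M1 over the first 6 bytes.
byte 0: (06 ^ be) ^ 43 = b8 ^ 43 = fb
byte 1: (69 ^ fd) ^ 61 = 94 ^ 61 = f5
byte 2: (63 ^ e2) ^ 69 = 81 ^ 69 = e8
byte 3: (27 ^ a7) ^ 72 = 80 ^ 72 = f2
byte 4: (eb ^ 99) ^ 6f = 72 ^ 6f = 1d
byte 5: (17 ^ ae) ^ 20 = b9 ^ 20 = 99

[251, 245, 232, 242, 29, 153]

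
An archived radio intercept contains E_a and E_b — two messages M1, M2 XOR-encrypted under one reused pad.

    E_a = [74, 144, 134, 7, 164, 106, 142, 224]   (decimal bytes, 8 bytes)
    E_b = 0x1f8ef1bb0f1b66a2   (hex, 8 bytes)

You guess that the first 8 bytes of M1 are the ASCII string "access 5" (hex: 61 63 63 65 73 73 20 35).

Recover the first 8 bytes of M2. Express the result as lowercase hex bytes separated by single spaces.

34 7d 14 d9 d8 02 c8 77

First, E_a ⊕ E_b = (M1 ⊕ K) ⊕ (M2 ⊕ K) = M1 ⊕ M2, so the key drops out. Then M2 = (M1 ⊕ M2) ⊕ M1 over the first 8 bytes.
byte 0: (4a ^ 1f) ^ 61 = 55 ^ 61 = 34
byte 1: (90 ^ 8e) ^ 63 = 1e ^ 63 = 7d
byte 2: (86 ^ f1) ^ 63 = 77 ^ 63 = 14
byte 3: (07 ^ bb) ^ 65 = bc ^ 65 = d9
byte 4: (a4 ^ 0f) ^ 73 = ab ^ 73 = d8
byte 5: (6a ^ 1b) ^ 73 = 71 ^ 73 = 02
byte 6: (8e ^ 66) ^ 20 = e8 ^ 20 = c8
byte 7: (e0 ^ a2) ^ 35 = 42 ^ 35 = 77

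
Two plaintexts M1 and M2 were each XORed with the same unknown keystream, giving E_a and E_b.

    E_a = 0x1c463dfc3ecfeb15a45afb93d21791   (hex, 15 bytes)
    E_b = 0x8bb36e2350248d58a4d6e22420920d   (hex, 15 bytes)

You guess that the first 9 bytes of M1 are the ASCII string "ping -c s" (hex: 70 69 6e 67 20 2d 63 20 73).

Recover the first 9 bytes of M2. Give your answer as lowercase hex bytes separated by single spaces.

First, E_a ⊕ E_b = (M1 ⊕ K) ⊕ (M2 ⊕ K) = M1 ⊕ M2, so the key drops out. Then M2 = (M1 ⊕ M2) ⊕ M1 over the first 9 bytes.
byte 0: (1c XOR 8b) XOR 70 = 97 XOR 70 = e7
byte 1: (46 XOR b3) XOR 69 = f5 XOR 69 = 9c
byte 2: (3d XOR 6e) XOR 6e = 53 XOR 6e = 3d
byte 3: (fc XOR 23) XOR 67 = df XOR 67 = b8
byte 4: (3e XOR 50) XOR 20 = 6e XOR 20 = 4e
byte 5: (cf XOR 24) XOR 2d = eb XOR 2d = c6
byte 6: (eb XOR 8d) XOR 63 = 66 XOR 63 = 05
byte 7: (15 XOR 58) XOR 20 = 4d XOR 20 = 6d
byte 8: (a4 XOR a4) XOR 73 = 00 XOR 73 = 73

e7 9c 3d b8 4e c6 05 6d 73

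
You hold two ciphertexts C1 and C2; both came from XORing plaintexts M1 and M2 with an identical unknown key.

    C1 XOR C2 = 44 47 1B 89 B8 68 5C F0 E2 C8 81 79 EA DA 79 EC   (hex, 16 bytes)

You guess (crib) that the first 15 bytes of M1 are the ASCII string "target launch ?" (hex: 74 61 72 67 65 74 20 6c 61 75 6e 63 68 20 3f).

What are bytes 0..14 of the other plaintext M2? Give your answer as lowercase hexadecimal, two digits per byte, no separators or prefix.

Since C1 ⊕ C2 = M1 ⊕ M2, XORing with the guessed M1 bytes yields the corresponding M2 bytes: M2 = (C1 ⊕ C2) ⊕ M1.
44 XOR 74 = 30
47 XOR 61 = 26
1b XOR 72 = 69
89 XOR 67 = ee
b8 XOR 65 = dd
68 XOR 74 = 1c
5c XOR 20 = 7c
f0 XOR 6c = 9c
e2 XOR 61 = 83
c8 XOR 75 = bd
81 XOR 6e = ef
79 XOR 63 = 1a
ea XOR 68 = 82
da XOR 20 = fa
79 XOR 3f = 46

302669eedd1c7c9c83bdef1a82fa46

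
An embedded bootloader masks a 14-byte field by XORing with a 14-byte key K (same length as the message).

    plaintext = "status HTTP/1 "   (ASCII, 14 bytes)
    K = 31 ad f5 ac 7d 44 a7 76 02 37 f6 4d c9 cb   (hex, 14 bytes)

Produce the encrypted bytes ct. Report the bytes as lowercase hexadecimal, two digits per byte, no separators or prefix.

73 xor 31 = 42
74 xor ad = d9
61 xor f5 = 94
74 xor ac = d8
75 xor 7d = 08
73 xor 44 = 37
20 xor a7 = 87
48 xor 76 = 3e
54 xor 02 = 56
54 xor 37 = 63
50 xor f6 = a6
2f xor 4d = 62
31 xor c9 = f8
20 xor cb = eb

42d994d80837873e5663a662f8eb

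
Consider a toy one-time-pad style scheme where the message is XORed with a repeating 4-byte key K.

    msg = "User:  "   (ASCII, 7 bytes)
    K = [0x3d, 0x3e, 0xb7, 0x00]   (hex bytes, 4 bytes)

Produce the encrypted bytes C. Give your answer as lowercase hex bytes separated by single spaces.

The 4-byte key repeats, so the effective keystream is 3d 3e b7 00 3d 3e b7.
byte 0: 55 ⊕ 3d = 68
byte 1: 73 ⊕ 3e = 4d
byte 2: 65 ⊕ b7 = d2
byte 3: 72 ⊕ 00 = 72
byte 4: 3a ⊕ 3d = 07
byte 5: 20 ⊕ 3e = 1e
byte 6: 20 ⊕ b7 = 97

68 4d d2 72 07 1e 97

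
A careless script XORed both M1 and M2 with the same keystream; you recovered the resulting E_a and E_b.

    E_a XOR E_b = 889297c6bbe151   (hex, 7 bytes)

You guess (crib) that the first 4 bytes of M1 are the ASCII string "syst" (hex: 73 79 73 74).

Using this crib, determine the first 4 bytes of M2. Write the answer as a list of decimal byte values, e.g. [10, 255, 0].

[251, 235, 228, 178]

Since E_a ⊕ E_b = M1 ⊕ M2, XORing with the guessed M1 bytes yields the corresponding M2 bytes: M2 = (E_a ⊕ E_b) ⊕ M1.
byte 0: 88 ⊕ 73 = fb
byte 1: 92 ⊕ 79 = eb
byte 2: 97 ⊕ 73 = e4
byte 3: c6 ⊕ 74 = b2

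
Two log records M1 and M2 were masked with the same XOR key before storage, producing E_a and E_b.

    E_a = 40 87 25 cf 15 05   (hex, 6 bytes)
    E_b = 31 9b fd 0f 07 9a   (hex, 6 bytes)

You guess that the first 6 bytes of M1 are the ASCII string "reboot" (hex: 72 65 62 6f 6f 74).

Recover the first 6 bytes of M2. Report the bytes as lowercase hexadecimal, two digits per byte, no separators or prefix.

First, E_a ⊕ E_b = (M1 ⊕ K) ⊕ (M2 ⊕ K) = M1 ⊕ M2, so the key drops out. Then M2 = (M1 ⊕ M2) ⊕ M1 over the first 6 bytes.
byte 0: (40 xor 31) xor 72 = 71 xor 72 = 03
byte 1: (87 xor 9b) xor 65 = 1c xor 65 = 79
byte 2: (25 xor fd) xor 62 = d8 xor 62 = ba
byte 3: (cf xor 0f) xor 6f = c0 xor 6f = af
byte 4: (15 xor 07) xor 6f = 12 xor 6f = 7d
byte 5: (05 xor 9a) xor 74 = 9f xor 74 = eb

0379baaf7deb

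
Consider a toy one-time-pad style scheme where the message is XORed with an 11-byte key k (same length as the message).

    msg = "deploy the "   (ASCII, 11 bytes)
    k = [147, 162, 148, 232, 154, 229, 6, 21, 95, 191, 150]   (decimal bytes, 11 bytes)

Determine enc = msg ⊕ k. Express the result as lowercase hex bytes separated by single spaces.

f7 c7 e4 84 f5 9c 26 61 37 da b6

XOR is its own inverse, so applying the key byte-wise gives the result directly.
byte 0: 64 xor 93 = f7
byte 1: 65 xor a2 = c7
byte 2: 70 xor 94 = e4
byte 3: 6c xor e8 = 84
byte 4: 6f xor 9a = f5
byte 5: 79 xor e5 = 9c
byte 6: 20 xor 06 = 26
byte 7: 74 xor 15 = 61
byte 8: 68 xor 5f = 37
byte 9: 65 xor bf = da
byte 10: 20 xor 96 = b6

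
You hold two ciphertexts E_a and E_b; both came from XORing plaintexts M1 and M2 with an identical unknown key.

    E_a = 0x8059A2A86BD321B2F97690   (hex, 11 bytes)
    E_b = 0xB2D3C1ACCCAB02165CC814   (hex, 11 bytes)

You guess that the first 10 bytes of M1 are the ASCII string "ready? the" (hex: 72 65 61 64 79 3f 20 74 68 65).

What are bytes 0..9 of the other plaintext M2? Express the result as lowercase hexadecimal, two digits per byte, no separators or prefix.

First, E_a ⊕ E_b = (M1 ⊕ K) ⊕ (M2 ⊕ K) = M1 ⊕ M2, so the key drops out. Then M2 = (M1 ⊕ M2) ⊕ M1 over the first 10 bytes.
byte 0: (80 XOR b2) XOR 72 = 32 XOR 72 = 40
byte 1: (59 XOR d3) XOR 65 = 8a XOR 65 = ef
byte 2: (a2 XOR c1) XOR 61 = 63 XOR 61 = 02
byte 3: (a8 XOR ac) XOR 64 = 04 XOR 64 = 60
byte 4: (6b XOR cc) XOR 79 = a7 XOR 79 = de
byte 5: (d3 XOR ab) XOR 3f = 78 XOR 3f = 47
byte 6: (21 XOR 02) XOR 20 = 23 XOR 20 = 03
byte 7: (b2 XOR 16) XOR 74 = a4 XOR 74 = d0
byte 8: (f9 XOR 5c) XOR 68 = a5 XOR 68 = cd
byte 9: (76 XOR c8) XOR 65 = be XOR 65 = db

40ef0260de4703d0cddb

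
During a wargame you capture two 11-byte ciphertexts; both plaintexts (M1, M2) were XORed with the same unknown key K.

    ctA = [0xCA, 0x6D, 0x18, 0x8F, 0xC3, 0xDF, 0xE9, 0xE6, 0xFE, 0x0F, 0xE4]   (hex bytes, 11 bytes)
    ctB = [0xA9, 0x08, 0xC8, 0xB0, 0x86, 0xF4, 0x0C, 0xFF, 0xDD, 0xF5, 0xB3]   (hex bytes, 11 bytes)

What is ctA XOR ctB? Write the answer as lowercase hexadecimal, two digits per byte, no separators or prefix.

ctA ⊕ ctB = (M1 ⊕ K) ⊕ (M2 ⊕ K) = M1 ⊕ M2 — the shared key cancels under XOR.
202 ^ 169 =  99
109 ^   8 = 101
 24 ^ 200 = 208
143 ^ 176 =  63
195 ^ 134 =  69
223 ^ 244 =  43
233 ^  12 = 229
230 ^ 255 =  25
254 ^ 221 =  35
 15 ^ 245 = 250
228 ^ 179 =  87

6365d03f452be51923fa57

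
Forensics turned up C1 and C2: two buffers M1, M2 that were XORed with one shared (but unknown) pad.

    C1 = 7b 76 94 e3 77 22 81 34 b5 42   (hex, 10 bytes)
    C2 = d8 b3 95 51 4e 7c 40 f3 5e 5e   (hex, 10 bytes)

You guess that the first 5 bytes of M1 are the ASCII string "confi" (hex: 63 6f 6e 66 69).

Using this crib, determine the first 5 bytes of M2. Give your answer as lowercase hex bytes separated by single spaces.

First, C1 ⊕ C2 = (M1 ⊕ K) ⊕ (M2 ⊕ K) = M1 ⊕ M2, so the key drops out. Then M2 = (M1 ⊕ M2) ⊕ M1 over the first 5 bytes.
byte 0: (7b XOR d8) XOR 63 = a3 XOR 63 = c0
byte 1: (76 XOR b3) XOR 6f = c5 XOR 6f = aa
byte 2: (94 XOR 95) XOR 6e = 01 XOR 6e = 6f
byte 3: (e3 XOR 51) XOR 66 = b2 XOR 66 = d4
byte 4: (77 XOR 4e) XOR 69 = 39 XOR 69 = 50

c0 aa 6f d4 50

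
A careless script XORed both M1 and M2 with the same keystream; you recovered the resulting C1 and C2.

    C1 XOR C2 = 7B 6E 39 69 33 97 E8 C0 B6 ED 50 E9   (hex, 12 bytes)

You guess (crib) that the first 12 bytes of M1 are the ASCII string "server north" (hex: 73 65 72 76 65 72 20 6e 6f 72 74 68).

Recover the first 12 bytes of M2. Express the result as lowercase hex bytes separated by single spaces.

08 0b 4b 1f 56 e5 c8 ae d9 9f 24 81

Since C1 ⊕ C2 = M1 ⊕ M2, XORing with the guessed M1 bytes yields the corresponding M2 bytes: M2 = (C1 ⊕ C2) ⊕ M1.
7b ^ 73 = 08
6e ^ 65 = 0b
39 ^ 72 = 4b
69 ^ 76 = 1f
33 ^ 65 = 56
97 ^ 72 = e5
e8 ^ 20 = c8
c0 ^ 6e = ae
b6 ^ 6f = d9
ed ^ 72 = 9f
50 ^ 74 = 24
e9 ^ 68 = 81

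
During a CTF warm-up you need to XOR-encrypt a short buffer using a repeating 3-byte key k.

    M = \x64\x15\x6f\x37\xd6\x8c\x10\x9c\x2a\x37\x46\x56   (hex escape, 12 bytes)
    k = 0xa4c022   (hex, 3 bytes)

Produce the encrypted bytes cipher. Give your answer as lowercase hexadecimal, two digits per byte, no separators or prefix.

c0d54d9316aeb45c08938674

The 3-byte key repeats, so the effective keystream is a4 c0 22 a4 c0 22 a4 c0 22 a4 c0 22.
byte 0: 64 XOR a4 = c0
byte 1: 15 XOR c0 = d5
byte 2: 6f XOR 22 = 4d
byte 3: 37 XOR a4 = 93
byte 4: d6 XOR c0 = 16
byte 5: 8c XOR 22 = ae
byte 6: 10 XOR a4 = b4
byte 7: 9c XOR c0 = 5c
byte 8: 2a XOR 22 = 08
byte 9: 37 XOR a4 = 93
byte 10: 46 XOR c0 = 86
byte 11: 56 XOR 22 = 74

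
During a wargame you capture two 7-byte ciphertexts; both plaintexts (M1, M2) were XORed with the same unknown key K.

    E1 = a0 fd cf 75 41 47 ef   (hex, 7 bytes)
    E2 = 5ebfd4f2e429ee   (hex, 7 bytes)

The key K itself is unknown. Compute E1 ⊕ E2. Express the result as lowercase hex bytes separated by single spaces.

fe 42 1b 87 a5 6e 01

E1 ⊕ E2 = (M1 ⊕ K) ⊕ (M2 ⊕ K) = M1 ⊕ M2 — the shared key cancels under XOR.
160 xor  94 = 254
253 xor 191 =  66
207 xor 212 =  27
117 xor 242 = 135
 65 xor 228 = 165
 71 xor  41 = 110
239 xor 238 =   1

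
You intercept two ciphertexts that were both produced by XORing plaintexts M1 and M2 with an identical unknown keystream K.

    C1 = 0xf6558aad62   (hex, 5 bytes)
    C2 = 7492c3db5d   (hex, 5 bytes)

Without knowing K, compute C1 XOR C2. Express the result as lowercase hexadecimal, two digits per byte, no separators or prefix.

82c749763f

C1 ⊕ C2 = (M1 ⊕ K) ⊕ (M2 ⊕ K) = M1 ⊕ M2 — the shared key cancels under XOR.
246 xor 116 = 130
 85 xor 146 = 199
138 xor 195 =  73
173 xor 219 = 118
 98 xor  93 =  63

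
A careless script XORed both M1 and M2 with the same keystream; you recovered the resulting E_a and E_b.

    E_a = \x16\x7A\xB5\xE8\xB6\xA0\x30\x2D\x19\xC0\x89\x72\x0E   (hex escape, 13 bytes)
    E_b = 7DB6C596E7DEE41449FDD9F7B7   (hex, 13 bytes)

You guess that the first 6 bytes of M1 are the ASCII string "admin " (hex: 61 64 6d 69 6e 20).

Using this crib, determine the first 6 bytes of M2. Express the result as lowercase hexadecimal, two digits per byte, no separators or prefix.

0aa81d173f5e

First, E_a ⊕ E_b = (M1 ⊕ K) ⊕ (M2 ⊕ K) = M1 ⊕ M2, so the key drops out. Then M2 = (M1 ⊕ M2) ⊕ M1 over the first 6 bytes.
byte 0: (16 ⊕ 7d) ⊕ 61 = 6b ⊕ 61 = 0a
byte 1: (7a ⊕ b6) ⊕ 64 = cc ⊕ 64 = a8
byte 2: (b5 ⊕ c5) ⊕ 6d = 70 ⊕ 6d = 1d
byte 3: (e8 ⊕ 96) ⊕ 69 = 7e ⊕ 69 = 17
byte 4: (b6 ⊕ e7) ⊕ 6e = 51 ⊕ 6e = 3f
byte 5: (a0 ⊕ de) ⊕ 20 = 7e ⊕ 20 = 5e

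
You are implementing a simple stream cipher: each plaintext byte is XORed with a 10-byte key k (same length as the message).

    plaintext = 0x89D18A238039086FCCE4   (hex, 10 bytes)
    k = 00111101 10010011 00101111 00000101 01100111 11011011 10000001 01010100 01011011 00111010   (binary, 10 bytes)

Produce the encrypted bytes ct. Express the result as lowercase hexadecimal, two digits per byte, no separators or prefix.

XOR is its own inverse, so applying the key byte-wise gives the result directly.
byte 0: 89 ^ 3d = b4
byte 1: d1 ^ 93 = 42
byte 2: 8a ^ 2f = a5
byte 3: 23 ^ 05 = 26
byte 4: 80 ^ 67 = e7
byte 5: 39 ^ db = e2
byte 6: 08 ^ 81 = 89
byte 7: 6f ^ 54 = 3b
byte 8: cc ^ 5b = 97
byte 9: e4 ^ 3a = de

b442a526e7e2893b97de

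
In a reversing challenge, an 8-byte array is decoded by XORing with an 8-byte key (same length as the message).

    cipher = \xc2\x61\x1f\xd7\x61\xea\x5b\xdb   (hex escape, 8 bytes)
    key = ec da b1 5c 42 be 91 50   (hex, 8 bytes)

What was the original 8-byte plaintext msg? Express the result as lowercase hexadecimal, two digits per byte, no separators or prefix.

c2 ^ ec = 2e
61 ^ da = bb
1f ^ b1 = ae
d7 ^ 5c = 8b
61 ^ 42 = 23
ea ^ be = 54
5b ^ 91 = ca
db ^ 50 = 8b

2ebbae8b2354ca8b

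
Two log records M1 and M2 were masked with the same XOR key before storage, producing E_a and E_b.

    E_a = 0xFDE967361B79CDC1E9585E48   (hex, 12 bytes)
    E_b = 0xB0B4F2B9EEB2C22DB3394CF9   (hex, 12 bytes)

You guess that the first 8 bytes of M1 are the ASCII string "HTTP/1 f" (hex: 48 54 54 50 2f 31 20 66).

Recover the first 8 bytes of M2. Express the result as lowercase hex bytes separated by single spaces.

First, E_a ⊕ E_b = (M1 ⊕ K) ⊕ (M2 ⊕ K) = M1 ⊕ M2, so the key drops out. Then M2 = (M1 ⊕ M2) ⊕ M1 over the first 8 bytes.
byte 0: (fd XOR b0) XOR 48 = 4d XOR 48 = 05
byte 1: (e9 XOR b4) XOR 54 = 5d XOR 54 = 09
byte 2: (67 XOR f2) XOR 54 = 95 XOR 54 = c1
byte 3: (36 XOR b9) XOR 50 = 8f XOR 50 = df
byte 4: (1b XOR ee) XOR 2f = f5 XOR 2f = da
byte 5: (79 XOR b2) XOR 31 = cb XOR 31 = fa
byte 6: (cd XOR c2) XOR 20 = 0f XOR 20 = 2f
byte 7: (c1 XOR 2d) XOR 66 = ec XOR 66 = 8a

05 09 c1 df da fa 2f 8a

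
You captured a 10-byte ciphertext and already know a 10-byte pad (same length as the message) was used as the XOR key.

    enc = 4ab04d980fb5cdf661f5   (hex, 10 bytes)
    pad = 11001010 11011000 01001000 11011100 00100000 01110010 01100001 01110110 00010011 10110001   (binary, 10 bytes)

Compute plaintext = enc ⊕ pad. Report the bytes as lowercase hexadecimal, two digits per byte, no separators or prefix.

806805442fc7ac807244

4a XOR ca = 80
b0 XOR d8 = 68
4d XOR 48 = 05
98 XOR dc = 44
0f XOR 20 = 2f
b5 XOR 72 = c7
cd XOR 61 = ac
f6 XOR 76 = 80
61 XOR 13 = 72
f5 XOR b1 = 44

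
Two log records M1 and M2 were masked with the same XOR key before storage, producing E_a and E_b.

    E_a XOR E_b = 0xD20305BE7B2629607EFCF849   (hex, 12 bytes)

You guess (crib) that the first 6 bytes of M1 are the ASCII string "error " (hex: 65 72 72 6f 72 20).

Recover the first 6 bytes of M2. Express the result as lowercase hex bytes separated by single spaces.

b7 71 77 d1 09 06

Since E_a ⊕ E_b = M1 ⊕ M2, XORing with the guessed M1 bytes yields the corresponding M2 bytes: M2 = (E_a ⊕ E_b) ⊕ M1.
11010010 XOR 01100101 = 10110111
00000011 XOR 01110010 = 01110001
00000101 XOR 01110010 = 01110111
10111110 XOR 01101111 = 11010001
01111011 XOR 01110010 = 00001001
00100110 XOR 00100000 = 00000110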